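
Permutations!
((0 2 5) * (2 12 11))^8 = ((0 12 11 2 5))^8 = (0 2 12 5 11)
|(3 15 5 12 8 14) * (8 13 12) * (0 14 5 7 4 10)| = 14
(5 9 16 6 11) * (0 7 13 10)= (0 7 13 10)(5 9 16 6 11)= [7, 1, 2, 3, 4, 9, 11, 13, 8, 16, 0, 5, 12, 10, 14, 15, 6]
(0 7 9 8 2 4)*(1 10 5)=(0 7 9 8 2 4)(1 10 5)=[7, 10, 4, 3, 0, 1, 6, 9, 2, 8, 5]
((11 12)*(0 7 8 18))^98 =((0 7 8 18)(11 12))^98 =(0 8)(7 18)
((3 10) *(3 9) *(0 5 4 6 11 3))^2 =(0 4 11 10)(3 9 5 6)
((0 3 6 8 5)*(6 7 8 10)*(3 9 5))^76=((0 9 5)(3 7 8)(6 10))^76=(10)(0 9 5)(3 7 8)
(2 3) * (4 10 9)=[0, 1, 3, 2, 10, 5, 6, 7, 8, 4, 9]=(2 3)(4 10 9)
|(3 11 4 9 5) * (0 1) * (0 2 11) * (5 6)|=|(0 1 2 11 4 9 6 5 3)|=9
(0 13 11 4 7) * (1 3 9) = (0 13 11 4 7)(1 3 9) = [13, 3, 2, 9, 7, 5, 6, 0, 8, 1, 10, 4, 12, 11]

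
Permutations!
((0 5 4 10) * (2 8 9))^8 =(10)(2 9 8) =((0 5 4 10)(2 8 9))^8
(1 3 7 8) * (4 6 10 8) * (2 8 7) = (1 3 2 8)(4 6 10 7) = [0, 3, 8, 2, 6, 5, 10, 4, 1, 9, 7]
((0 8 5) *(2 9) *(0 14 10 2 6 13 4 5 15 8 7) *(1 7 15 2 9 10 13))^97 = (0 1 9 2 15 7 6 10 8)(4 5 14 13)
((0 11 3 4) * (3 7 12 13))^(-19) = ((0 11 7 12 13 3 4))^(-19) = (0 7 13 4 11 12 3)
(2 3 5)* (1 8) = (1 8)(2 3 5) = [0, 8, 3, 5, 4, 2, 6, 7, 1]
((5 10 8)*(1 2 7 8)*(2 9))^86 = ((1 9 2 7 8 5 10))^86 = (1 2 8 10 9 7 5)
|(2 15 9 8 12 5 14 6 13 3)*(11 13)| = |(2 15 9 8 12 5 14 6 11 13 3)| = 11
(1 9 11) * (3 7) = (1 9 11)(3 7) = [0, 9, 2, 7, 4, 5, 6, 3, 8, 11, 10, 1]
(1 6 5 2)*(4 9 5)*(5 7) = [0, 6, 1, 3, 9, 2, 4, 5, 8, 7] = (1 6 4 9 7 5 2)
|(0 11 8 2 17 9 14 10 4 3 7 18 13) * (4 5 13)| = 20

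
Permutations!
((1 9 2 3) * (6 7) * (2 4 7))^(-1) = (1 3 2 6 7 4 9)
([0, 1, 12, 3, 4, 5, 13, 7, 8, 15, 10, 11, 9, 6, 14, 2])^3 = [0, 1, 15, 3, 4, 5, 13, 7, 8, 12, 10, 11, 2, 6, 14, 9]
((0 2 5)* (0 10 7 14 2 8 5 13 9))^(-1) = (0 9 13 2 14 7 10 5 8)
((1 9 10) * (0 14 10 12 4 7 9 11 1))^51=(14)(1 11)(4 12 9 7)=((0 14 10)(1 11)(4 7 9 12))^51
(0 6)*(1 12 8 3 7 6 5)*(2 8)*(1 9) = [5, 12, 8, 7, 4, 9, 0, 6, 3, 1, 10, 11, 2] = (0 5 9 1 12 2 8 3 7 6)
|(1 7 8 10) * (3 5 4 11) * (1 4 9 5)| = 14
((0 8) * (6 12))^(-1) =(0 8)(6 12)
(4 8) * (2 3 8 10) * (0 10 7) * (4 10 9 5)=(0 9 5 4 7)(2 3 8 10)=[9, 1, 3, 8, 7, 4, 6, 0, 10, 5, 2]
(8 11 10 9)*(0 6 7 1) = (0 6 7 1)(8 11 10 9) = [6, 0, 2, 3, 4, 5, 7, 1, 11, 8, 9, 10]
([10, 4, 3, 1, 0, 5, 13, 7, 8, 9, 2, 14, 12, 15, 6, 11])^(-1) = [4, 3, 10, 2, 1, 5, 14, 7, 8, 9, 0, 15, 12, 6, 11, 13]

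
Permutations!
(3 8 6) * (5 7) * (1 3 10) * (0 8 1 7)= (0 8 6 10 7 5)(1 3)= [8, 3, 2, 1, 4, 0, 10, 5, 6, 9, 7]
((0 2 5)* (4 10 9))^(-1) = (0 5 2)(4 9 10)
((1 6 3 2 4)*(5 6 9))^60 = ((1 9 5 6 3 2 4))^60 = (1 3 9 2 5 4 6)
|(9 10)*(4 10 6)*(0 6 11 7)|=7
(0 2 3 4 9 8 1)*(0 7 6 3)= (0 2)(1 7 6 3 4 9 8)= [2, 7, 0, 4, 9, 5, 3, 6, 1, 8]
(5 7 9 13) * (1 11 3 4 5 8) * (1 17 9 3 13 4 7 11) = [0, 1, 2, 7, 5, 11, 6, 3, 17, 4, 10, 13, 12, 8, 14, 15, 16, 9] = (3 7)(4 5 11 13 8 17 9)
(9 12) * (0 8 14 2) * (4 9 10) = [8, 1, 0, 3, 9, 5, 6, 7, 14, 12, 4, 11, 10, 13, 2] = (0 8 14 2)(4 9 12 10)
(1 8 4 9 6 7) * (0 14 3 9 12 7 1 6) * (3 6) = (0 14 6 1 8 4 12 7 3 9) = [14, 8, 2, 9, 12, 5, 1, 3, 4, 0, 10, 11, 7, 13, 6]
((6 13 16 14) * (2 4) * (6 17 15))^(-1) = ((2 4)(6 13 16 14 17 15))^(-1) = (2 4)(6 15 17 14 16 13)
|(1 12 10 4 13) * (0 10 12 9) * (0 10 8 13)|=7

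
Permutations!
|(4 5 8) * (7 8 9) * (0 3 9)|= 7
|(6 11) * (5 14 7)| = |(5 14 7)(6 11)| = 6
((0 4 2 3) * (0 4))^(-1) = ((2 3 4))^(-1) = (2 4 3)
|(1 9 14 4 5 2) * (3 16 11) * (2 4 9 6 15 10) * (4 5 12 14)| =60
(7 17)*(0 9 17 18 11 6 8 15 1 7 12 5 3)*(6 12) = (0 9 17 6 8 15 1 7 18 11 12 5 3) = [9, 7, 2, 0, 4, 3, 8, 18, 15, 17, 10, 12, 5, 13, 14, 1, 16, 6, 11]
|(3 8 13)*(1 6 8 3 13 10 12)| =|(13)(1 6 8 10 12)| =5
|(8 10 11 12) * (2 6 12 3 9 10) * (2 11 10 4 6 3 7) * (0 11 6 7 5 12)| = 30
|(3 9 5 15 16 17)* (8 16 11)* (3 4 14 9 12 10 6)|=|(3 12 10 6)(4 14 9 5 15 11 8 16 17)|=36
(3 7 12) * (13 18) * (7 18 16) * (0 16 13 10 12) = (0 16 7)(3 18 10 12) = [16, 1, 2, 18, 4, 5, 6, 0, 8, 9, 12, 11, 3, 13, 14, 15, 7, 17, 10]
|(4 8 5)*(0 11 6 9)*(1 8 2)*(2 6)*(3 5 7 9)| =|(0 11 2 1 8 7 9)(3 5 4 6)| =28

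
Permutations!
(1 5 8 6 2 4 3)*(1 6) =[0, 5, 4, 6, 3, 8, 2, 7, 1] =(1 5 8)(2 4 3 6)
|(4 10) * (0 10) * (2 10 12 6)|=6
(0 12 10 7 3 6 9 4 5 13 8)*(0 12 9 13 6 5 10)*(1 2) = (0 9 4 10 7 3 5 6 13 8 12)(1 2) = [9, 2, 1, 5, 10, 6, 13, 3, 12, 4, 7, 11, 0, 8]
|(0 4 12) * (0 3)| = 4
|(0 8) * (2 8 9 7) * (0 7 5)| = 3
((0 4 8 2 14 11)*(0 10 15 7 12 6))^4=((0 4 8 2 14 11 10 15 7 12 6))^4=(0 14 7 4 11 12 8 10 6 2 15)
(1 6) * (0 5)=(0 5)(1 6)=[5, 6, 2, 3, 4, 0, 1]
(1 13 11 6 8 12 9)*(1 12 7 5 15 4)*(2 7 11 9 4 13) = (1 2 7 5 15 13 9 12 4)(6 8 11) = [0, 2, 7, 3, 1, 15, 8, 5, 11, 12, 10, 6, 4, 9, 14, 13]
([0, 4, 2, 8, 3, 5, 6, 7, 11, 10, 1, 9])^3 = (1 8 10 3 9 4 11)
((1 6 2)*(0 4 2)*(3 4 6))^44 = ((0 6)(1 3 4 2))^44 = (6)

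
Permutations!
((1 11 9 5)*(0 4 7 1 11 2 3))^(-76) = (0 7 2)(1 3 4)(5 9 11)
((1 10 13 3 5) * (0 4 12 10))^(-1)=(0 1 5 3 13 10 12 4)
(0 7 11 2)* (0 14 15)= (0 7 11 2 14 15)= [7, 1, 14, 3, 4, 5, 6, 11, 8, 9, 10, 2, 12, 13, 15, 0]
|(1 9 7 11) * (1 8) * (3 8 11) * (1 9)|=|(11)(3 8 9 7)|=4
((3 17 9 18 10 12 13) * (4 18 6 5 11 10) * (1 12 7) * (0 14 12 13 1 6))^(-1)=((0 14 12 1 13 3 17 9)(4 18)(5 11 10 7 6))^(-1)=(0 9 17 3 13 1 12 14)(4 18)(5 6 7 10 11)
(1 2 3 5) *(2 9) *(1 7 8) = [0, 9, 3, 5, 4, 7, 6, 8, 1, 2] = (1 9 2 3 5 7 8)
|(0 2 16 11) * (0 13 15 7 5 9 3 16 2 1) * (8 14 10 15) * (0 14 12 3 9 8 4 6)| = 15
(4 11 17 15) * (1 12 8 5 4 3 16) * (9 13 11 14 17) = (1 12 8 5 4 14 17 15 3 16)(9 13 11) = [0, 12, 2, 16, 14, 4, 6, 7, 5, 13, 10, 9, 8, 11, 17, 3, 1, 15]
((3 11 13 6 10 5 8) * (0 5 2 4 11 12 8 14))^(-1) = (0 14 5)(2 10 6 13 11 4)(3 8 12)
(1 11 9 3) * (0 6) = (0 6)(1 11 9 3) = [6, 11, 2, 1, 4, 5, 0, 7, 8, 3, 10, 9]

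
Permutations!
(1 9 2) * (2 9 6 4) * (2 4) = (9)(1 6 2) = [0, 6, 1, 3, 4, 5, 2, 7, 8, 9]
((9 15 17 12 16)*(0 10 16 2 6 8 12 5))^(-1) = ((0 10 16 9 15 17 5)(2 6 8 12))^(-1) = (0 5 17 15 9 16 10)(2 12 8 6)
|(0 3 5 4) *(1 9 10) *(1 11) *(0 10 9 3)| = |(1 3 5 4 10 11)| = 6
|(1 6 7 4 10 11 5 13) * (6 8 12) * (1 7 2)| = |(1 8 12 6 2)(4 10 11 5 13 7)| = 30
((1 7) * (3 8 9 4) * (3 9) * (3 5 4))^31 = ((1 7)(3 8 5 4 9))^31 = (1 7)(3 8 5 4 9)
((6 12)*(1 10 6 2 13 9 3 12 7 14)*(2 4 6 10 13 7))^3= (1 3 6 14 9 4 7 13 12 2)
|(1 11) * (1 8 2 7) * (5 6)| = 10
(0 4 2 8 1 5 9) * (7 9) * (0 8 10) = (0 4 2 10)(1 5 7 9 8) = [4, 5, 10, 3, 2, 7, 6, 9, 1, 8, 0]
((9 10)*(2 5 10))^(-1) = ((2 5 10 9))^(-1) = (2 9 10 5)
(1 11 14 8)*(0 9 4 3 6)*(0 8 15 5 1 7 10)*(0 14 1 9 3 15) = [3, 11, 2, 6, 15, 9, 8, 10, 7, 4, 14, 1, 12, 13, 0, 5] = (0 3 6 8 7 10 14)(1 11)(4 15 5 9)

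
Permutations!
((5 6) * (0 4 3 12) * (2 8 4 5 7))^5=((0 5 6 7 2 8 4 3 12))^5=(0 8 5 4 6 3 7 12 2)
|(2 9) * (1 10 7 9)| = |(1 10 7 9 2)| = 5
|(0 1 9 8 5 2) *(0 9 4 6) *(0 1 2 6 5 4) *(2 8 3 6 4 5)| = 9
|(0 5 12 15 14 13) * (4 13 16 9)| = 9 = |(0 5 12 15 14 16 9 4 13)|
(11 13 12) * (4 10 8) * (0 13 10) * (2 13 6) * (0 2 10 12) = [6, 1, 13, 3, 2, 5, 10, 7, 4, 9, 8, 12, 11, 0] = (0 6 10 8 4 2 13)(11 12)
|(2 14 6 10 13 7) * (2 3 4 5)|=9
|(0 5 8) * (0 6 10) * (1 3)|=|(0 5 8 6 10)(1 3)|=10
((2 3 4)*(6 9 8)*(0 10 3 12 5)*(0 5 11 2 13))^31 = (0 10 3 4 13)(2 12 11)(6 9 8)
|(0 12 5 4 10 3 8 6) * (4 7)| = |(0 12 5 7 4 10 3 8 6)| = 9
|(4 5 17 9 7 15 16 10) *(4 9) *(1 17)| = |(1 17 4 5)(7 15 16 10 9)| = 20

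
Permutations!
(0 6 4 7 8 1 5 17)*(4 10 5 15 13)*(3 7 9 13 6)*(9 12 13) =(0 3 7 8 1 15 6 10 5 17)(4 12 13) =[3, 15, 2, 7, 12, 17, 10, 8, 1, 9, 5, 11, 13, 4, 14, 6, 16, 0]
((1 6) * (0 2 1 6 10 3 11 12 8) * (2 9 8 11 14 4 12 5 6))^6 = (1 11 3 6 4)(2 12 10 5 14)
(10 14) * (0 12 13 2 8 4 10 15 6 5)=(0 12 13 2 8 4 10 14 15 6 5)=[12, 1, 8, 3, 10, 0, 5, 7, 4, 9, 14, 11, 13, 2, 15, 6]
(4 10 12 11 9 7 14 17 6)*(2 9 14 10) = (2 9 7 10 12 11 14 17 6 4) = [0, 1, 9, 3, 2, 5, 4, 10, 8, 7, 12, 14, 11, 13, 17, 15, 16, 6]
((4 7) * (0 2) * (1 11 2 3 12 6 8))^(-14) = (0 12 8 11)(1 2 3 6)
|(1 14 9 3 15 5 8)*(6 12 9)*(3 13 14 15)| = |(1 15 5 8)(6 12 9 13 14)| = 20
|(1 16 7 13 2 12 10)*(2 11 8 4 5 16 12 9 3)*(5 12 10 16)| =|(1 10)(2 9 3)(4 12 16 7 13 11 8)| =42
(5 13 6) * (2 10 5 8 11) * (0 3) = (0 3)(2 10 5 13 6 8 11) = [3, 1, 10, 0, 4, 13, 8, 7, 11, 9, 5, 2, 12, 6]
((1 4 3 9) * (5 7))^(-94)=((1 4 3 9)(5 7))^(-94)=(1 3)(4 9)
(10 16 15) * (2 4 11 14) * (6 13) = (2 4 11 14)(6 13)(10 16 15) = [0, 1, 4, 3, 11, 5, 13, 7, 8, 9, 16, 14, 12, 6, 2, 10, 15]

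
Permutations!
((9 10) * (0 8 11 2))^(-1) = (0 2 11 8)(9 10)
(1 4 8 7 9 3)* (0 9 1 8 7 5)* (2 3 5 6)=(0 9 5)(1 4 7)(2 3 8 6)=[9, 4, 3, 8, 7, 0, 2, 1, 6, 5]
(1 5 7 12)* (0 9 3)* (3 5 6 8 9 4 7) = (0 4 7 12 1 6 8 9 5 3) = [4, 6, 2, 0, 7, 3, 8, 12, 9, 5, 10, 11, 1]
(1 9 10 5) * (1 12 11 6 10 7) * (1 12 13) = (1 9 7 12 11 6 10 5 13) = [0, 9, 2, 3, 4, 13, 10, 12, 8, 7, 5, 6, 11, 1]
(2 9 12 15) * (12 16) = [0, 1, 9, 3, 4, 5, 6, 7, 8, 16, 10, 11, 15, 13, 14, 2, 12] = (2 9 16 12 15)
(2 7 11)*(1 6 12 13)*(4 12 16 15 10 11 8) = (1 6 16 15 10 11 2 7 8 4 12 13) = [0, 6, 7, 3, 12, 5, 16, 8, 4, 9, 11, 2, 13, 1, 14, 10, 15]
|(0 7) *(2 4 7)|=|(0 2 4 7)|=4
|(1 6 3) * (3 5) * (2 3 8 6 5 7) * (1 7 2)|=7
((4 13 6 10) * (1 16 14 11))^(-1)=(1 11 14 16)(4 10 6 13)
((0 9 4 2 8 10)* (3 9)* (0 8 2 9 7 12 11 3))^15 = ((3 7 12 11)(4 9)(8 10))^15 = (3 11 12 7)(4 9)(8 10)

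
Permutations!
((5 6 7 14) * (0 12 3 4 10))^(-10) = (5 7)(6 14)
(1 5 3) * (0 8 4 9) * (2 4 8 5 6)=(0 5 3 1 6 2 4 9)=[5, 6, 4, 1, 9, 3, 2, 7, 8, 0]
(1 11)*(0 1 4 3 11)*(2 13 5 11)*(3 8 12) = (0 1)(2 13 5 11 4 8 12 3) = [1, 0, 13, 2, 8, 11, 6, 7, 12, 9, 10, 4, 3, 5]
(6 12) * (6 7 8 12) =[0, 1, 2, 3, 4, 5, 6, 8, 12, 9, 10, 11, 7] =(7 8 12)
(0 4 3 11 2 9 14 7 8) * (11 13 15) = (0 4 3 13 15 11 2 9 14 7 8) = [4, 1, 9, 13, 3, 5, 6, 8, 0, 14, 10, 2, 12, 15, 7, 11]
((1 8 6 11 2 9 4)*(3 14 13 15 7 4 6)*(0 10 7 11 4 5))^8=(1 9 15 3 4 2 13 8 6 11 14)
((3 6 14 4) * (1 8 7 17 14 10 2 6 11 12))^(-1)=((1 8 7 17 14 4 3 11 12)(2 6 10))^(-1)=(1 12 11 3 4 14 17 7 8)(2 10 6)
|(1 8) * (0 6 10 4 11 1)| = |(0 6 10 4 11 1 8)| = 7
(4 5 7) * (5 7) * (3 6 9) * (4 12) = (3 6 9)(4 7 12) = [0, 1, 2, 6, 7, 5, 9, 12, 8, 3, 10, 11, 4]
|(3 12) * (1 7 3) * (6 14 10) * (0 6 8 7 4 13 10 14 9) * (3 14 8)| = |(0 6 9)(1 4 13 10 3 12)(7 14 8)| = 6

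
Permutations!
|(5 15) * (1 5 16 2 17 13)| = |(1 5 15 16 2 17 13)| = 7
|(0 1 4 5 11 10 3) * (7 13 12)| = 21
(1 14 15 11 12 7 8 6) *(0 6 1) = (0 6)(1 14 15 11 12 7 8) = [6, 14, 2, 3, 4, 5, 0, 8, 1, 9, 10, 12, 7, 13, 15, 11]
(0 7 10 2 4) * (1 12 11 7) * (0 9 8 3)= (0 1 12 11 7 10 2 4 9 8 3)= [1, 12, 4, 0, 9, 5, 6, 10, 3, 8, 2, 7, 11]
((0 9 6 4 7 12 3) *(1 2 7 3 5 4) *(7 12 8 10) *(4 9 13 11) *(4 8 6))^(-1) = (0 3 4 9 5 12 2 1 6 7 10 8 11 13)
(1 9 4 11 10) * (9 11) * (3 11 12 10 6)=(1 12 10)(3 11 6)(4 9)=[0, 12, 2, 11, 9, 5, 3, 7, 8, 4, 1, 6, 10]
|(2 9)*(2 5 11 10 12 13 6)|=8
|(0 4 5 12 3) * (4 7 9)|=|(0 7 9 4 5 12 3)|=7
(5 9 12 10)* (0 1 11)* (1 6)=(0 6 1 11)(5 9 12 10)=[6, 11, 2, 3, 4, 9, 1, 7, 8, 12, 5, 0, 10]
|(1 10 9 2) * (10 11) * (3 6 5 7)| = |(1 11 10 9 2)(3 6 5 7)| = 20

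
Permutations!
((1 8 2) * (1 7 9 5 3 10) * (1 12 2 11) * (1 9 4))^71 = ((1 8 11 9 5 3 10 12 2 7 4))^71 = (1 3 4 5 7 9 2 11 12 8 10)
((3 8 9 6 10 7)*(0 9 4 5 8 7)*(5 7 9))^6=(0 9 4)(3 8 10)(5 6 7)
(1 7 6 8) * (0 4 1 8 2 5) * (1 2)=[4, 7, 5, 3, 2, 0, 1, 6, 8]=(8)(0 4 2 5)(1 7 6)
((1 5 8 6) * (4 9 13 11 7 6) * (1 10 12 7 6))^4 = ((1 5 8 4 9 13 11 6 10 12 7))^4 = (1 9 10 5 13 12 8 11 7 4 6)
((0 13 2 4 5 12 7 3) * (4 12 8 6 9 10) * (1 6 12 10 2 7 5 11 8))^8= ((0 13 7 3)(1 6 9 2 10 4 11 8 12 5))^8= (13)(1 12 11 10 9)(2 6 5 8 4)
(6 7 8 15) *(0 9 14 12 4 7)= [9, 1, 2, 3, 7, 5, 0, 8, 15, 14, 10, 11, 4, 13, 12, 6]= (0 9 14 12 4 7 8 15 6)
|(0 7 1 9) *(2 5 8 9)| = 7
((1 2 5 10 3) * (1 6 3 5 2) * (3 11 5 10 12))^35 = ((3 6 11 5 12))^35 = (12)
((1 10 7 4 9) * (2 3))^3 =((1 10 7 4 9)(2 3))^3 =(1 4 10 9 7)(2 3)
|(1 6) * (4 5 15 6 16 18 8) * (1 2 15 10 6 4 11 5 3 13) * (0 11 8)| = |(0 11 5 10 6 2 15 4 3 13 1 16 18)| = 13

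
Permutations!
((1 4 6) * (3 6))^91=((1 4 3 6))^91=(1 6 3 4)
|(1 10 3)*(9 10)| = 4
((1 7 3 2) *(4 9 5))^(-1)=(1 2 3 7)(4 5 9)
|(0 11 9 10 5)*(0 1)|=|(0 11 9 10 5 1)|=6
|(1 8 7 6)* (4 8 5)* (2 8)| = 7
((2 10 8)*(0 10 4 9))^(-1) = ((0 10 8 2 4 9))^(-1) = (0 9 4 2 8 10)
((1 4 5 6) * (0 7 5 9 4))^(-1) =(0 1 6 5 7)(4 9)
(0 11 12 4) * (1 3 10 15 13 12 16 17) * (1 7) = (0 11 16 17 7 1 3 10 15 13 12 4) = [11, 3, 2, 10, 0, 5, 6, 1, 8, 9, 15, 16, 4, 12, 14, 13, 17, 7]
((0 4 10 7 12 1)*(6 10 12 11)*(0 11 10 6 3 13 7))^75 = (0 1 13)(3 10 12)(4 11 7)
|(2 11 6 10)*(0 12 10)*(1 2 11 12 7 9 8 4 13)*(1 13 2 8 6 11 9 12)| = |(13)(0 7 12 10 9 6)(1 8 4 2)| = 12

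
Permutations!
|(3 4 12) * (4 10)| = |(3 10 4 12)| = 4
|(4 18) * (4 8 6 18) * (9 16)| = |(6 18 8)(9 16)| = 6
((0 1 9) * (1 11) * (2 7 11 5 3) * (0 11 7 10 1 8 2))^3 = ((0 5 3)(1 9 11 8 2 10))^3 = (1 8)(2 9)(10 11)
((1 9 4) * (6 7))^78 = ((1 9 4)(6 7))^78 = (9)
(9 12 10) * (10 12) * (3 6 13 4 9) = (3 6 13 4 9 10) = [0, 1, 2, 6, 9, 5, 13, 7, 8, 10, 3, 11, 12, 4]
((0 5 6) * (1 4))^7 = (0 5 6)(1 4) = ((0 5 6)(1 4))^7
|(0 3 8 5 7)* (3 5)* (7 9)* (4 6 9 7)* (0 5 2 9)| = 10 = |(0 2 9 4 6)(3 8)(5 7)|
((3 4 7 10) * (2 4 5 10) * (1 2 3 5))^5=(5 10)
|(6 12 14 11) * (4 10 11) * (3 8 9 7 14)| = 10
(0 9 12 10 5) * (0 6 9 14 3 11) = (0 14 3 11)(5 6 9 12 10) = [14, 1, 2, 11, 4, 6, 9, 7, 8, 12, 5, 0, 10, 13, 3]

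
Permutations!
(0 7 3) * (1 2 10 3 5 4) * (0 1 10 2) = (0 7 5 4 10 3 1) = [7, 0, 2, 1, 10, 4, 6, 5, 8, 9, 3]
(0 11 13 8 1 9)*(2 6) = (0 11 13 8 1 9)(2 6) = [11, 9, 6, 3, 4, 5, 2, 7, 1, 0, 10, 13, 12, 8]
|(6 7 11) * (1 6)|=|(1 6 7 11)|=4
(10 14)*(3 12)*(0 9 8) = [9, 1, 2, 12, 4, 5, 6, 7, 0, 8, 14, 11, 3, 13, 10] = (0 9 8)(3 12)(10 14)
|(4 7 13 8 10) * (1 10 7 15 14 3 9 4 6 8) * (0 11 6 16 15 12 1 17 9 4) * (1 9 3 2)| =66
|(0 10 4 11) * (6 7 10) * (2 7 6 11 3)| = |(0 11)(2 7 10 4 3)| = 10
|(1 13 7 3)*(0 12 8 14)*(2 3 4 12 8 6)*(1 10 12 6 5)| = 30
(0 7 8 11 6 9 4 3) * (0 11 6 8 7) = (3 11 8 6 9 4) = [0, 1, 2, 11, 3, 5, 9, 7, 6, 4, 10, 8]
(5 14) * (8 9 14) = (5 8 9 14) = [0, 1, 2, 3, 4, 8, 6, 7, 9, 14, 10, 11, 12, 13, 5]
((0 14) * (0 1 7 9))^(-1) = ((0 14 1 7 9))^(-1) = (0 9 7 1 14)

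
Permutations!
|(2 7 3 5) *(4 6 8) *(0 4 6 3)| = |(0 4 3 5 2 7)(6 8)| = 6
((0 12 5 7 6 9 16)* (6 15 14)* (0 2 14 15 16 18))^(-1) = (0 18 9 6 14 2 16 7 5 12)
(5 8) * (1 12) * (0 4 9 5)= (0 4 9 5 8)(1 12)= [4, 12, 2, 3, 9, 8, 6, 7, 0, 5, 10, 11, 1]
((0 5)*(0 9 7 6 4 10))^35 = ((0 5 9 7 6 4 10))^35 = (10)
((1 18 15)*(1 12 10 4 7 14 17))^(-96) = (1 12 7)(4 17 15)(10 14 18)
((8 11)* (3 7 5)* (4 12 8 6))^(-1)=((3 7 5)(4 12 8 11 6))^(-1)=(3 5 7)(4 6 11 8 12)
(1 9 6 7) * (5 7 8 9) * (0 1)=(0 1 5 7)(6 8 9)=[1, 5, 2, 3, 4, 7, 8, 0, 9, 6]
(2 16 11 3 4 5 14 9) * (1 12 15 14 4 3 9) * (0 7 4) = (0 7 4 5)(1 12 15 14)(2 16 11 9) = [7, 12, 16, 3, 5, 0, 6, 4, 8, 2, 10, 9, 15, 13, 1, 14, 11]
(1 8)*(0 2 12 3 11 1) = [2, 8, 12, 11, 4, 5, 6, 7, 0, 9, 10, 1, 3] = (0 2 12 3 11 1 8)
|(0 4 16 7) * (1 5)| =|(0 4 16 7)(1 5)| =4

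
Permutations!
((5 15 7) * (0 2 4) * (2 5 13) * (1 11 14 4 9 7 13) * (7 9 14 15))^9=(0 4 14 2 13 15 11 1 7 5)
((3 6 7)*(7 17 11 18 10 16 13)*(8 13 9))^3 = ((3 6 17 11 18 10 16 9 8 13 7))^3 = (3 11 16 13 6 18 9 7 17 10 8)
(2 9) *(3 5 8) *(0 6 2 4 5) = (0 6 2 9 4 5 8 3) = [6, 1, 9, 0, 5, 8, 2, 7, 3, 4]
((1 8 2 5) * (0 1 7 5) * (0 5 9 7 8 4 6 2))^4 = ((0 1 4 6 2 5 8)(7 9))^4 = (9)(0 2 1 5 4 8 6)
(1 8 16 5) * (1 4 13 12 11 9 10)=(1 8 16 5 4 13 12 11 9 10)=[0, 8, 2, 3, 13, 4, 6, 7, 16, 10, 1, 9, 11, 12, 14, 15, 5]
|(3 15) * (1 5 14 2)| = 4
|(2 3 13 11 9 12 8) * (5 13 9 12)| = |(2 3 9 5 13 11 12 8)| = 8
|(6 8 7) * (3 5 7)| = |(3 5 7 6 8)| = 5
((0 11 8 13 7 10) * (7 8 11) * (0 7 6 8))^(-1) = (0 13 8 6)(7 10)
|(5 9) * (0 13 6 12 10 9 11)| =8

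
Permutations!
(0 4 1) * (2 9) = (0 4 1)(2 9) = [4, 0, 9, 3, 1, 5, 6, 7, 8, 2]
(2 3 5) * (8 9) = (2 3 5)(8 9) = [0, 1, 3, 5, 4, 2, 6, 7, 9, 8]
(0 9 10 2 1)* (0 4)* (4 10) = (0 9 4)(1 10 2) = [9, 10, 1, 3, 0, 5, 6, 7, 8, 4, 2]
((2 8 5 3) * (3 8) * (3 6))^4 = ((2 6 3)(5 8))^4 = (8)(2 6 3)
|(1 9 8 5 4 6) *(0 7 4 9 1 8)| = 7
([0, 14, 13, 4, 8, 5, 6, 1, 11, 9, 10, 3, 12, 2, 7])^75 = (14)(2 13)(3 11 8 4)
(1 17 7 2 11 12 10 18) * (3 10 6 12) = [0, 17, 11, 10, 4, 5, 12, 2, 8, 9, 18, 3, 6, 13, 14, 15, 16, 7, 1] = (1 17 7 2 11 3 10 18)(6 12)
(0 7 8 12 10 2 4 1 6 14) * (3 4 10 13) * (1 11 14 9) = [7, 6, 10, 4, 11, 5, 9, 8, 12, 1, 2, 14, 13, 3, 0] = (0 7 8 12 13 3 4 11 14)(1 6 9)(2 10)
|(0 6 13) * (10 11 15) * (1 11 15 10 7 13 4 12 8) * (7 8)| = |(0 6 4 12 7 13)(1 11 10 15 8)| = 30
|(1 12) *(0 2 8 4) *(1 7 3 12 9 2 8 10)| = 12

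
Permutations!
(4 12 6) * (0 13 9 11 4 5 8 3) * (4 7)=(0 13 9 11 7 4 12 6 5 8 3)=[13, 1, 2, 0, 12, 8, 5, 4, 3, 11, 10, 7, 6, 9]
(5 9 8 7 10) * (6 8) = (5 9 6 8 7 10) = [0, 1, 2, 3, 4, 9, 8, 10, 7, 6, 5]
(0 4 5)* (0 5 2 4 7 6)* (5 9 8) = (0 7 6)(2 4)(5 9 8) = [7, 1, 4, 3, 2, 9, 0, 6, 5, 8]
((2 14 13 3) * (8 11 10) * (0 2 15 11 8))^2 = (0 14 3 11)(2 13 15 10)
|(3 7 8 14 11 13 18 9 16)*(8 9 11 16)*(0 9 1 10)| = 9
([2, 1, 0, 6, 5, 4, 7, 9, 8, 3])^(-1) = (0 2)(3 9 7 6)(4 5)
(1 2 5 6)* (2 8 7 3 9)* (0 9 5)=[9, 8, 0, 5, 4, 6, 1, 3, 7, 2]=(0 9 2)(1 8 7 3 5 6)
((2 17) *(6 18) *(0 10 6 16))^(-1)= (0 16 18 6 10)(2 17)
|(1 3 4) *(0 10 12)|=3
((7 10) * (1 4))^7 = (1 4)(7 10)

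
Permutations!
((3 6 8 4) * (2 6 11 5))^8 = (2 6 8 4 3 11 5)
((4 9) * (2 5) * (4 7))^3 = (9)(2 5)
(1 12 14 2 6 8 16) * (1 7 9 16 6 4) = [0, 12, 4, 3, 1, 5, 8, 9, 6, 16, 10, 11, 14, 13, 2, 15, 7] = (1 12 14 2 4)(6 8)(7 9 16)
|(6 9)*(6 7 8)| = 4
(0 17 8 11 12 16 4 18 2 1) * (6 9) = (0 17 8 11 12 16 4 18 2 1)(6 9) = [17, 0, 1, 3, 18, 5, 9, 7, 11, 6, 10, 12, 16, 13, 14, 15, 4, 8, 2]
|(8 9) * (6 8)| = 3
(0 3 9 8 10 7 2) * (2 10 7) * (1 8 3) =(0 1 8 7 10 2)(3 9) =[1, 8, 0, 9, 4, 5, 6, 10, 7, 3, 2]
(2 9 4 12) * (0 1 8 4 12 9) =(0 1 8 4 9 12 2) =[1, 8, 0, 3, 9, 5, 6, 7, 4, 12, 10, 11, 2]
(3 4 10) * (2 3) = (2 3 4 10) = [0, 1, 3, 4, 10, 5, 6, 7, 8, 9, 2]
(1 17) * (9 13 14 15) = (1 17)(9 13 14 15) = [0, 17, 2, 3, 4, 5, 6, 7, 8, 13, 10, 11, 12, 14, 15, 9, 16, 1]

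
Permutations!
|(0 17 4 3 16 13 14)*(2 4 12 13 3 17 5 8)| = |(0 5 8 2 4 17 12 13 14)(3 16)| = 18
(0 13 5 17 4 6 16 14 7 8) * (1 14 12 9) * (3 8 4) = (0 13 5 17 3 8)(1 14 7 4 6 16 12 9) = [13, 14, 2, 8, 6, 17, 16, 4, 0, 1, 10, 11, 9, 5, 7, 15, 12, 3]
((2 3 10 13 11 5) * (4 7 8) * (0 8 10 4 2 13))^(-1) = ((0 8 2 3 4 7 10)(5 13 11))^(-1) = (0 10 7 4 3 2 8)(5 11 13)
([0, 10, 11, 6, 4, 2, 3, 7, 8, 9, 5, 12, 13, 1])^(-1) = [0, 13, 5, 6, 4, 10, 3, 7, 8, 9, 1, 2, 11, 12]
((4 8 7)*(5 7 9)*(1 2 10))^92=(1 10 2)(4 9 7 8 5)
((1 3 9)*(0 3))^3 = ((0 3 9 1))^3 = (0 1 9 3)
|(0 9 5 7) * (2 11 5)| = |(0 9 2 11 5 7)| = 6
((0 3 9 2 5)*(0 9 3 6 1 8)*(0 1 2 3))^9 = (0 5)(1 8)(2 3)(6 9)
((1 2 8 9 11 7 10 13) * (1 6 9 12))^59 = (1 12 8 2)(6 13 10 7 11 9) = ((1 2 8 12)(6 9 11 7 10 13))^59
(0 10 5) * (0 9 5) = (0 10)(5 9) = [10, 1, 2, 3, 4, 9, 6, 7, 8, 5, 0]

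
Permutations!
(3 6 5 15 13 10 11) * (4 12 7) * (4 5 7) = [0, 1, 2, 6, 12, 15, 7, 5, 8, 9, 11, 3, 4, 10, 14, 13] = (3 6 7 5 15 13 10 11)(4 12)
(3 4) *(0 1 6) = (0 1 6)(3 4) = [1, 6, 2, 4, 3, 5, 0]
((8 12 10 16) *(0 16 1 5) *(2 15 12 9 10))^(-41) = (0 16 8 9 10 1 5)(2 15 12)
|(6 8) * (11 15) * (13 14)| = |(6 8)(11 15)(13 14)| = 2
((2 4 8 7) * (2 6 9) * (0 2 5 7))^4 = ((0 2 4 8)(5 7 6 9))^4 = (9)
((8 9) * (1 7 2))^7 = (1 7 2)(8 9)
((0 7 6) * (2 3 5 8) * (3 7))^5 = (0 7 8 3 6 2 5)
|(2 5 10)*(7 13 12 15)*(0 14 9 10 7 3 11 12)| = 8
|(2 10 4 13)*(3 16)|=4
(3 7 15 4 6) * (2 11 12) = (2 11 12)(3 7 15 4 6) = [0, 1, 11, 7, 6, 5, 3, 15, 8, 9, 10, 12, 2, 13, 14, 4]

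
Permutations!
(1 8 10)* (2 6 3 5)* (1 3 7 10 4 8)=(2 6 7 10 3 5)(4 8)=[0, 1, 6, 5, 8, 2, 7, 10, 4, 9, 3]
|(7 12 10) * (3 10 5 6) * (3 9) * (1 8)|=|(1 8)(3 10 7 12 5 6 9)|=14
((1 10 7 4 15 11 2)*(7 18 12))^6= (1 15 12)(2 4 18)(7 10 11)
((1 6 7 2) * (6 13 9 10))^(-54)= ((1 13 9 10 6 7 2))^(-54)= (1 9 6 2 13 10 7)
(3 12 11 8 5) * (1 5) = (1 5 3 12 11 8) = [0, 5, 2, 12, 4, 3, 6, 7, 1, 9, 10, 8, 11]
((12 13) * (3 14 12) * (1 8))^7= (1 8)(3 13 12 14)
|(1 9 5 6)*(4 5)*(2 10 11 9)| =8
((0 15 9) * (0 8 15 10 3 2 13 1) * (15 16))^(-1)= ((0 10 3 2 13 1)(8 16 15 9))^(-1)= (0 1 13 2 3 10)(8 9 15 16)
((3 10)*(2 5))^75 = ((2 5)(3 10))^75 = (2 5)(3 10)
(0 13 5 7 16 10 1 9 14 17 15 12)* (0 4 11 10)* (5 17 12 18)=(0 13 17 15 18 5 7 16)(1 9 14 12 4 11 10)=[13, 9, 2, 3, 11, 7, 6, 16, 8, 14, 1, 10, 4, 17, 12, 18, 0, 15, 5]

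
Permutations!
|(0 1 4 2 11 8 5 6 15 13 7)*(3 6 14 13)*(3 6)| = 10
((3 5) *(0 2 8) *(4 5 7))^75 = (8)(3 5 4 7)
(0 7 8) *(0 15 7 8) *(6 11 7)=(0 8 15 6 11 7)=[8, 1, 2, 3, 4, 5, 11, 0, 15, 9, 10, 7, 12, 13, 14, 6]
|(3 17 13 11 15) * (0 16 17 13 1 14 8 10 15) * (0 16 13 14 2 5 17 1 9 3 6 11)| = 26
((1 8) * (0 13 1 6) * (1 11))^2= ((0 13 11 1 8 6))^2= (0 11 8)(1 6 13)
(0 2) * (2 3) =[3, 1, 0, 2] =(0 3 2)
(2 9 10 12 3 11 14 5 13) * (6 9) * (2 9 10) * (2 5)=(2 6 10 12 3 11 14)(5 13 9)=[0, 1, 6, 11, 4, 13, 10, 7, 8, 5, 12, 14, 3, 9, 2]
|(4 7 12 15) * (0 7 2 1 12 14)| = |(0 7 14)(1 12 15 4 2)| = 15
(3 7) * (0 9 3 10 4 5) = (0 9 3 7 10 4 5) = [9, 1, 2, 7, 5, 0, 6, 10, 8, 3, 4]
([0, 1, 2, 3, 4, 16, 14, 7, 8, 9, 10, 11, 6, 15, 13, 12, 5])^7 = [0, 1, 2, 3, 4, 16, 13, 7, 8, 9, 10, 11, 14, 12, 15, 6, 5]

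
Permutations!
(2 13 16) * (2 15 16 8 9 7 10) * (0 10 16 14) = (0 10 2 13 8 9 7 16 15 14) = [10, 1, 13, 3, 4, 5, 6, 16, 9, 7, 2, 11, 12, 8, 0, 14, 15]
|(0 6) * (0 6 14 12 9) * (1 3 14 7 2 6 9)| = |(0 7 2 6 9)(1 3 14 12)| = 20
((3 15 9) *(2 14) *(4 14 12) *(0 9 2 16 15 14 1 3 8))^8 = (16)(0 8 9)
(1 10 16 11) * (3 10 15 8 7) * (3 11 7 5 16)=[0, 15, 2, 10, 4, 16, 6, 11, 5, 9, 3, 1, 12, 13, 14, 8, 7]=(1 15 8 5 16 7 11)(3 10)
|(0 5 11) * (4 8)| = |(0 5 11)(4 8)| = 6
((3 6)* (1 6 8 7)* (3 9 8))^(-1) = ((1 6 9 8 7))^(-1) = (1 7 8 9 6)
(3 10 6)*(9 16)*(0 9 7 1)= (0 9 16 7 1)(3 10 6)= [9, 0, 2, 10, 4, 5, 3, 1, 8, 16, 6, 11, 12, 13, 14, 15, 7]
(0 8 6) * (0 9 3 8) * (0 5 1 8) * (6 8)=(0 5 1 6 9 3)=[5, 6, 2, 0, 4, 1, 9, 7, 8, 3]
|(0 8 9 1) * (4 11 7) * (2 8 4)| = |(0 4 11 7 2 8 9 1)| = 8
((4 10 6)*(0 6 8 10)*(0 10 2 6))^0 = (10)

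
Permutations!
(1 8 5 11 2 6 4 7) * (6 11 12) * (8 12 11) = (1 12 6 4 7)(2 8 5 11) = [0, 12, 8, 3, 7, 11, 4, 1, 5, 9, 10, 2, 6]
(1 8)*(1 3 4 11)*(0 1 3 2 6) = [1, 8, 6, 4, 11, 5, 0, 7, 2, 9, 10, 3] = (0 1 8 2 6)(3 4 11)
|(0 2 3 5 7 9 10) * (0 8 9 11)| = 6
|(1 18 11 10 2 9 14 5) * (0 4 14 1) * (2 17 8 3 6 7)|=44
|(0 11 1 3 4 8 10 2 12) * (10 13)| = |(0 11 1 3 4 8 13 10 2 12)| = 10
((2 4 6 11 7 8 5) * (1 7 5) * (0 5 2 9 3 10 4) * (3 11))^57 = (0 9 2 5 11)(3 10 4 6)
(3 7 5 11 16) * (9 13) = (3 7 5 11 16)(9 13) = [0, 1, 2, 7, 4, 11, 6, 5, 8, 13, 10, 16, 12, 9, 14, 15, 3]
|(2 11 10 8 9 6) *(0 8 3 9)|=|(0 8)(2 11 10 3 9 6)|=6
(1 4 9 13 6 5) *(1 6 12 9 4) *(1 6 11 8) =(1 6 5 11 8)(9 13 12) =[0, 6, 2, 3, 4, 11, 5, 7, 1, 13, 10, 8, 9, 12]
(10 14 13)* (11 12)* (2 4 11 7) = (2 4 11 12 7)(10 14 13) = [0, 1, 4, 3, 11, 5, 6, 2, 8, 9, 14, 12, 7, 10, 13]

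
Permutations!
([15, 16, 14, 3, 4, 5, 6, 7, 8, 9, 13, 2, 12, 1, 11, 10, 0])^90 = (16)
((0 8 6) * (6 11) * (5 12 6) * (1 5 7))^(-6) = (0 11 1 12)(5 6 8 7)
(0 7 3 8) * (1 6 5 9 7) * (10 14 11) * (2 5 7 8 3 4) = (0 1 6 7 4 2 5 9 8)(10 14 11) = [1, 6, 5, 3, 2, 9, 7, 4, 0, 8, 14, 10, 12, 13, 11]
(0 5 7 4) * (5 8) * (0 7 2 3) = (0 8 5 2 3)(4 7) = [8, 1, 3, 0, 7, 2, 6, 4, 5]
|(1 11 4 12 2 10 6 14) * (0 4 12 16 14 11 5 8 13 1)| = 20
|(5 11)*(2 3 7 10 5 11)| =5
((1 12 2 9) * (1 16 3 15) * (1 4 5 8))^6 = (1 15 2 5 16)(3 12 4 9 8) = ((1 12 2 9 16 3 15 4 5 8))^6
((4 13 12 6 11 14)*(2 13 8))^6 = (2 4 11 12)(6 13 8 14)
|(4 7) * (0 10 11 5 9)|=10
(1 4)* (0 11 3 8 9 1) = (0 11 3 8 9 1 4) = [11, 4, 2, 8, 0, 5, 6, 7, 9, 1, 10, 3]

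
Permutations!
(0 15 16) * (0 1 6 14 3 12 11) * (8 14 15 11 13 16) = (0 11)(1 6 15 8 14 3 12 13 16) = [11, 6, 2, 12, 4, 5, 15, 7, 14, 9, 10, 0, 13, 16, 3, 8, 1]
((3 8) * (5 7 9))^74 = ((3 8)(5 7 9))^74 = (5 9 7)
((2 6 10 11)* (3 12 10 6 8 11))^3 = (12)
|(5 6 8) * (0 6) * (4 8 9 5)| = 4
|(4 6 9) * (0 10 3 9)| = |(0 10 3 9 4 6)| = 6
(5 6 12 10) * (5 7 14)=(5 6 12 10 7 14)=[0, 1, 2, 3, 4, 6, 12, 14, 8, 9, 7, 11, 10, 13, 5]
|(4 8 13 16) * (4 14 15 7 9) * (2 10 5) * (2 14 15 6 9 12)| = 13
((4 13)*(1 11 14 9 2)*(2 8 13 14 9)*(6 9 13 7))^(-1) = (1 2 14 4 13 11)(6 7 8 9)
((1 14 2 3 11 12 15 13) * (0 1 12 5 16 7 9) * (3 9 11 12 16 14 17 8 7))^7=(0 14 7 1 2 11 17 9 5 8)(3 15 16 12 13)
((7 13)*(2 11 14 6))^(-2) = (2 14)(6 11)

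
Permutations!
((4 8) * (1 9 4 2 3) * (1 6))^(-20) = (1 9 4 8 2 3 6)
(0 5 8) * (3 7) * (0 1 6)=(0 5 8 1 6)(3 7)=[5, 6, 2, 7, 4, 8, 0, 3, 1]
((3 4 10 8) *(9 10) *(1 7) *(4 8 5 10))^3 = ((1 7)(3 8)(4 9)(5 10))^3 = (1 7)(3 8)(4 9)(5 10)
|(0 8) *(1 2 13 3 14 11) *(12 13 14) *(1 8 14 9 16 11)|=24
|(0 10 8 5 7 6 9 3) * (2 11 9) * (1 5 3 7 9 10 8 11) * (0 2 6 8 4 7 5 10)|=18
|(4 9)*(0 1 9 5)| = |(0 1 9 4 5)| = 5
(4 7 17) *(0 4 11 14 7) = (0 4)(7 17 11 14) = [4, 1, 2, 3, 0, 5, 6, 17, 8, 9, 10, 14, 12, 13, 7, 15, 16, 11]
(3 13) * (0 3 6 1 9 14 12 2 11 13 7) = [3, 9, 11, 7, 4, 5, 1, 0, 8, 14, 10, 13, 2, 6, 12] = (0 3 7)(1 9 14 12 2 11 13 6)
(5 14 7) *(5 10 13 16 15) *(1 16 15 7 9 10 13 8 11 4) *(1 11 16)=[0, 1, 2, 3, 11, 14, 6, 13, 16, 10, 8, 4, 12, 15, 9, 5, 7]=(4 11)(5 14 9 10 8 16 7 13 15)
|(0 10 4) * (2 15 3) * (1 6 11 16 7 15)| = |(0 10 4)(1 6 11 16 7 15 3 2)| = 24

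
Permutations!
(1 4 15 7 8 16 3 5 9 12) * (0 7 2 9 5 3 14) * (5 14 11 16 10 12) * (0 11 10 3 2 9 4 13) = (0 7 8 3 2 4 15 9 5 14 11 16 10 12 1 13) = [7, 13, 4, 2, 15, 14, 6, 8, 3, 5, 12, 16, 1, 0, 11, 9, 10]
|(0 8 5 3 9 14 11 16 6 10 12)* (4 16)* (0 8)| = |(3 9 14 11 4 16 6 10 12 8 5)| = 11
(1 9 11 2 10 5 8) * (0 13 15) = (0 13 15)(1 9 11 2 10 5 8) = [13, 9, 10, 3, 4, 8, 6, 7, 1, 11, 5, 2, 12, 15, 14, 0]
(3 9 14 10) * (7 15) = (3 9 14 10)(7 15) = [0, 1, 2, 9, 4, 5, 6, 15, 8, 14, 3, 11, 12, 13, 10, 7]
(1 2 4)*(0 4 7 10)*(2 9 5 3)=[4, 9, 7, 2, 1, 3, 6, 10, 8, 5, 0]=(0 4 1 9 5 3 2 7 10)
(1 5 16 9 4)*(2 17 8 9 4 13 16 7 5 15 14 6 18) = (1 15 14 6 18 2 17 8 9 13 16 4)(5 7) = [0, 15, 17, 3, 1, 7, 18, 5, 9, 13, 10, 11, 12, 16, 6, 14, 4, 8, 2]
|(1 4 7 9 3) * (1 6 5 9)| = |(1 4 7)(3 6 5 9)| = 12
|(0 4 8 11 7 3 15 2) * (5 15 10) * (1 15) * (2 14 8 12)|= 36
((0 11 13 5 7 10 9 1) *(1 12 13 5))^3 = ((0 11 5 7 10 9 12 13 1))^3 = (0 7 12)(1 5 9)(10 13 11)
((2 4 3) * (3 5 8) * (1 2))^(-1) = (1 3 8 5 4 2)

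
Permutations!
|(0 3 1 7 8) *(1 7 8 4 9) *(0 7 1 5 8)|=|(0 3 1)(4 9 5 8 7)|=15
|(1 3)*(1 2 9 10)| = |(1 3 2 9 10)| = 5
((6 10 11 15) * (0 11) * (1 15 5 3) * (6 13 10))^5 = ((0 11 5 3 1 15 13 10))^5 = (0 15 5 10 1 11 13 3)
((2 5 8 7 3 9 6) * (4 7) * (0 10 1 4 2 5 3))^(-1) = ((0 10 1 4 7)(2 3 9 6 5 8))^(-1) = (0 7 4 1 10)(2 8 5 6 9 3)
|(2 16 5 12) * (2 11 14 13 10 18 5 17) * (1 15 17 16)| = |(1 15 17 2)(5 12 11 14 13 10 18)| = 28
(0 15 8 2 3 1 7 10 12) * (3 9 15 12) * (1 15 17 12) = (0 1 7 10 3 15 8 2 9 17 12) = [1, 7, 9, 15, 4, 5, 6, 10, 2, 17, 3, 11, 0, 13, 14, 8, 16, 12]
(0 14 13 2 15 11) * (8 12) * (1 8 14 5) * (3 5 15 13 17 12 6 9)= (0 15 11)(1 8 6 9 3 5)(2 13)(12 14 17)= [15, 8, 13, 5, 4, 1, 9, 7, 6, 3, 10, 0, 14, 2, 17, 11, 16, 12]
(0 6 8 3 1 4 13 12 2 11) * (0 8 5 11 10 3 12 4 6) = (1 6 5 11 8 12 2 10 3)(4 13) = [0, 6, 10, 1, 13, 11, 5, 7, 12, 9, 3, 8, 2, 4]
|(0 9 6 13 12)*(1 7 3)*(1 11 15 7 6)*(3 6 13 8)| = 30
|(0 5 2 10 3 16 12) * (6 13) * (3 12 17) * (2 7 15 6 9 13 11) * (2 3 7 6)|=12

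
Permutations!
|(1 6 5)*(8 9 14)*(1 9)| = 6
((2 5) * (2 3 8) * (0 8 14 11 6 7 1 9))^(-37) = (0 6 5 9 11 2 1 14 8 7 3)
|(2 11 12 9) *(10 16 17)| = 12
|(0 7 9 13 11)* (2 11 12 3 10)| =9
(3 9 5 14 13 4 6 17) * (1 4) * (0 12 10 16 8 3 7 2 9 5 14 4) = (0 12 10 16 8 3 5 4 6 17 7 2 9 14 13 1) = [12, 0, 9, 5, 6, 4, 17, 2, 3, 14, 16, 11, 10, 1, 13, 15, 8, 7]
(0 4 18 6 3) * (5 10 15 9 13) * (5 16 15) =(0 4 18 6 3)(5 10)(9 13 16 15) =[4, 1, 2, 0, 18, 10, 3, 7, 8, 13, 5, 11, 12, 16, 14, 9, 15, 17, 6]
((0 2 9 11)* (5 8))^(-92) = ((0 2 9 11)(5 8))^(-92) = (11)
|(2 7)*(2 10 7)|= 2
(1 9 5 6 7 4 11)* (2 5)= (1 9 2 5 6 7 4 11)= [0, 9, 5, 3, 11, 6, 7, 4, 8, 2, 10, 1]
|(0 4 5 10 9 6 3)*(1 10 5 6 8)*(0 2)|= 20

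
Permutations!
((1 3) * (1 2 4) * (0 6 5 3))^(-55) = ((0 6 5 3 2 4 1))^(-55) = (0 6 5 3 2 4 1)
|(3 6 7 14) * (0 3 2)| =6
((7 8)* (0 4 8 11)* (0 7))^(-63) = (7 11)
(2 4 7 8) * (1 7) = (1 7 8 2 4) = [0, 7, 4, 3, 1, 5, 6, 8, 2]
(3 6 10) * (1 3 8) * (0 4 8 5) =(0 4 8 1 3 6 10 5) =[4, 3, 2, 6, 8, 0, 10, 7, 1, 9, 5]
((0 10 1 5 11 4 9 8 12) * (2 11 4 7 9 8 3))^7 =((0 10 1 5 4 8 12)(2 11 7 9 3))^7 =(12)(2 7 3 11 9)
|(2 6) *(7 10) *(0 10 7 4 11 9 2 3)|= 8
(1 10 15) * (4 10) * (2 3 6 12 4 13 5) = [0, 13, 3, 6, 10, 2, 12, 7, 8, 9, 15, 11, 4, 5, 14, 1] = (1 13 5 2 3 6 12 4 10 15)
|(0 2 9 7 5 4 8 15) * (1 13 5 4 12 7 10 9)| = |(0 2 1 13 5 12 7 4 8 15)(9 10)| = 10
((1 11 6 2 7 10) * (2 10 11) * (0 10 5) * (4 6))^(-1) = ((0 10 1 2 7 11 4 6 5))^(-1) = (0 5 6 4 11 7 2 1 10)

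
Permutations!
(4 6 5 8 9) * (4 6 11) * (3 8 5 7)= (3 8 9 6 7)(4 11)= [0, 1, 2, 8, 11, 5, 7, 3, 9, 6, 10, 4]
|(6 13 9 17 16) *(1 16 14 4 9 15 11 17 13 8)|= |(1 16 6 8)(4 9 13 15 11 17 14)|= 28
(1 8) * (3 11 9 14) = (1 8)(3 11 9 14) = [0, 8, 2, 11, 4, 5, 6, 7, 1, 14, 10, 9, 12, 13, 3]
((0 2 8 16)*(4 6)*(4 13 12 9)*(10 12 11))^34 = ((0 2 8 16)(4 6 13 11 10 12 9))^34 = (0 8)(2 16)(4 9 12 10 11 13 6)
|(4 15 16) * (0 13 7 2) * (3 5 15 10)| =|(0 13 7 2)(3 5 15 16 4 10)| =12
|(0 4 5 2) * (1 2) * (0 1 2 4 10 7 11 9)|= |(0 10 7 11 9)(1 4 5 2)|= 20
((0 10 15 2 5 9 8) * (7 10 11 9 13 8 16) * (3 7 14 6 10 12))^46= ((0 11 9 16 14 6 10 15 2 5 13 8)(3 7 12))^46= (0 13 2 10 14 9)(3 7 12)(5 15 6 16 11 8)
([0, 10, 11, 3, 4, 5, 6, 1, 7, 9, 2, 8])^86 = (1 2 8)(7 10 11)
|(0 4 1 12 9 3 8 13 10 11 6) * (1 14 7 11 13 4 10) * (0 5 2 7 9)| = 5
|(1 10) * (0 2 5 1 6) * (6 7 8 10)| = |(0 2 5 1 6)(7 8 10)| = 15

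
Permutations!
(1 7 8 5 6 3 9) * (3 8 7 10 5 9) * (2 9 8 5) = (1 10 2 9)(5 6) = [0, 10, 9, 3, 4, 6, 5, 7, 8, 1, 2]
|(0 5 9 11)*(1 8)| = 4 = |(0 5 9 11)(1 8)|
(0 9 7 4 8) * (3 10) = (0 9 7 4 8)(3 10) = [9, 1, 2, 10, 8, 5, 6, 4, 0, 7, 3]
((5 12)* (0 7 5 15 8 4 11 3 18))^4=(0 15 3 5 4)(7 8 18 12 11)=((0 7 5 12 15 8 4 11 3 18))^4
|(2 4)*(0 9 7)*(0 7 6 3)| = 4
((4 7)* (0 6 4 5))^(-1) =((0 6 4 7 5))^(-1) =(0 5 7 4 6)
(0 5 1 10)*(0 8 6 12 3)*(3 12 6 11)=(12)(0 5 1 10 8 11 3)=[5, 10, 2, 0, 4, 1, 6, 7, 11, 9, 8, 3, 12]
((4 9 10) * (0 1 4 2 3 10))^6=((0 1 4 9)(2 3 10))^6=(10)(0 4)(1 9)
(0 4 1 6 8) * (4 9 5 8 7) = [9, 6, 2, 3, 1, 8, 7, 4, 0, 5] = (0 9 5 8)(1 6 7 4)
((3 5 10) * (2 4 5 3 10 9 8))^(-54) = ((10)(2 4 5 9 8))^(-54) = (10)(2 4 5 9 8)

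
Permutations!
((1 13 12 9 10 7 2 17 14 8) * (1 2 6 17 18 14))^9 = ((1 13 12 9 10 7 6 17)(2 18 14 8))^9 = (1 13 12 9 10 7 6 17)(2 18 14 8)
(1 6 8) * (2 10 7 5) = (1 6 8)(2 10 7 5) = [0, 6, 10, 3, 4, 2, 8, 5, 1, 9, 7]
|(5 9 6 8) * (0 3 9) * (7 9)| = 7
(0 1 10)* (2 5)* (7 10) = (0 1 7 10)(2 5) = [1, 7, 5, 3, 4, 2, 6, 10, 8, 9, 0]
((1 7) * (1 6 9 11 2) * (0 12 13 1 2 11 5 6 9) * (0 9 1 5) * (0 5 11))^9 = ((0 12 13 11)(1 7)(5 6 9))^9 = (0 12 13 11)(1 7)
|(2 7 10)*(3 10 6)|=|(2 7 6 3 10)|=5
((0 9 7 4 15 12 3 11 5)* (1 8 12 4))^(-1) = (0 5 11 3 12 8 1 7 9)(4 15)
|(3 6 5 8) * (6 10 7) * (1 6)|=7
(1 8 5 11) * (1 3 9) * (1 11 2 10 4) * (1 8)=(2 10 4 8 5)(3 9 11)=[0, 1, 10, 9, 8, 2, 6, 7, 5, 11, 4, 3]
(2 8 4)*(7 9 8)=(2 7 9 8 4)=[0, 1, 7, 3, 2, 5, 6, 9, 4, 8]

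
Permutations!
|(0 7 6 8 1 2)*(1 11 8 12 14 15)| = |(0 7 6 12 14 15 1 2)(8 11)| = 8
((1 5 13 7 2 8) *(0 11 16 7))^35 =(0 13 5 1 8 2 7 16 11)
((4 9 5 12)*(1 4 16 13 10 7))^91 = ((1 4 9 5 12 16 13 10 7))^91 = (1 4 9 5 12 16 13 10 7)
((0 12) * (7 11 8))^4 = ((0 12)(7 11 8))^4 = (12)(7 11 8)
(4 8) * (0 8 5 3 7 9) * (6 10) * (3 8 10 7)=(0 10 6 7 9)(4 5 8)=[10, 1, 2, 3, 5, 8, 7, 9, 4, 0, 6]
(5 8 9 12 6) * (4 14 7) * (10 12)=(4 14 7)(5 8 9 10 12 6)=[0, 1, 2, 3, 14, 8, 5, 4, 9, 10, 12, 11, 6, 13, 7]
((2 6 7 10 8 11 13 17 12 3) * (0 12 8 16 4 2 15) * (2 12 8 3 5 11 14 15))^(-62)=(0 14)(2 17 11 12 16 7)(3 13 5 4 10 6)(8 15)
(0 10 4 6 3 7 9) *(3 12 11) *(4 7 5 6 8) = (0 10 7 9)(3 5 6 12 11)(4 8) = [10, 1, 2, 5, 8, 6, 12, 9, 4, 0, 7, 3, 11]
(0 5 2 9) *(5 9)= (0 9)(2 5)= [9, 1, 5, 3, 4, 2, 6, 7, 8, 0]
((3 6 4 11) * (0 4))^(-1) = ((0 4 11 3 6))^(-1) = (0 6 3 11 4)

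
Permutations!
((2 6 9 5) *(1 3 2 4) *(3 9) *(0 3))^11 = (0 6 2 3)(1 4 5 9)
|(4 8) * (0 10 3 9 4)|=6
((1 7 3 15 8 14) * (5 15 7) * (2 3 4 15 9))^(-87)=(1 2 4 14 9 7 8 5 3 15)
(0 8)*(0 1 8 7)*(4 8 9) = (0 7)(1 9 4 8) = [7, 9, 2, 3, 8, 5, 6, 0, 1, 4]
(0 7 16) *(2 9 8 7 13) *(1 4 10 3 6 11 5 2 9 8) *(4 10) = (0 13 9 1 10 3 6 11 5 2 8 7 16) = [13, 10, 8, 6, 4, 2, 11, 16, 7, 1, 3, 5, 12, 9, 14, 15, 0]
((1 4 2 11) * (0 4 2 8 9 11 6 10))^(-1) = ((0 4 8 9 11 1 2 6 10))^(-1) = (0 10 6 2 1 11 9 8 4)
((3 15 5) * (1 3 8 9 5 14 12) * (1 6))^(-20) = (1 12 15)(3 6 14)(5 8 9)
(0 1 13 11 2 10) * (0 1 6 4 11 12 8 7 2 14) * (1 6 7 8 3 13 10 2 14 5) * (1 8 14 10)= (0 7 10 6 4 11 5 8 14)(3 13 12)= [7, 1, 2, 13, 11, 8, 4, 10, 14, 9, 6, 5, 3, 12, 0]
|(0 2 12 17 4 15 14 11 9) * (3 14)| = 10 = |(0 2 12 17 4 15 3 14 11 9)|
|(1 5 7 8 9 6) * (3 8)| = 7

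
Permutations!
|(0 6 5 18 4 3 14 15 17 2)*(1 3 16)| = 12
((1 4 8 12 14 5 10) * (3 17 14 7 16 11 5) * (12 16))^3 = ((1 4 8 16 11 5 10)(3 17 14)(7 12))^3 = (17)(1 16 10 8 5 4 11)(7 12)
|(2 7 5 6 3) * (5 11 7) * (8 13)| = |(2 5 6 3)(7 11)(8 13)| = 4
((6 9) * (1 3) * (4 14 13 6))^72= (4 13 9 14 6)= ((1 3)(4 14 13 6 9))^72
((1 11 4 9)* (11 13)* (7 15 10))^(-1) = ((1 13 11 4 9)(7 15 10))^(-1) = (1 9 4 11 13)(7 10 15)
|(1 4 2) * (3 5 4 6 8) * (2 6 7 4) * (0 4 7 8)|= 15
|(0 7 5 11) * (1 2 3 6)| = 4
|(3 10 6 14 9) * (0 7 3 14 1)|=|(0 7 3 10 6 1)(9 14)|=6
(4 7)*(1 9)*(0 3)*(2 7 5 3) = (0 2 7 4 5 3)(1 9) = [2, 9, 7, 0, 5, 3, 6, 4, 8, 1]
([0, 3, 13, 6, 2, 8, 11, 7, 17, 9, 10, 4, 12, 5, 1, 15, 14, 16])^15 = (1 11 13 17)(2 8 14 6)(3 4 5 16)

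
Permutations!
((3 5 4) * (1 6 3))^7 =(1 3 4 6 5)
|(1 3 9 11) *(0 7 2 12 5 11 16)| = 10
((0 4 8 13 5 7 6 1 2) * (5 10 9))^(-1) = (0 2 1 6 7 5 9 10 13 8 4)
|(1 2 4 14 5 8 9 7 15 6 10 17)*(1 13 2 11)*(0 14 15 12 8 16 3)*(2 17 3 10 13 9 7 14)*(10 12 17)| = 8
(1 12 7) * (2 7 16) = [0, 12, 7, 3, 4, 5, 6, 1, 8, 9, 10, 11, 16, 13, 14, 15, 2] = (1 12 16 2 7)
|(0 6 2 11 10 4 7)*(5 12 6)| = 9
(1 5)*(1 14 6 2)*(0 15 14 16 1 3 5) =(0 15 14 6 2 3 5 16 1) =[15, 0, 3, 5, 4, 16, 2, 7, 8, 9, 10, 11, 12, 13, 6, 14, 1]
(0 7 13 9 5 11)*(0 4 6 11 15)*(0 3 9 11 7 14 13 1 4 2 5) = (0 14 13 11 2 5 15 3 9)(1 4 6 7) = [14, 4, 5, 9, 6, 15, 7, 1, 8, 0, 10, 2, 12, 11, 13, 3]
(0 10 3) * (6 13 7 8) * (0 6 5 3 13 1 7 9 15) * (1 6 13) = [10, 7, 2, 13, 4, 3, 6, 8, 5, 15, 1, 11, 12, 9, 14, 0] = (0 10 1 7 8 5 3 13 9 15)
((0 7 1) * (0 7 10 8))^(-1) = ((0 10 8)(1 7))^(-1) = (0 8 10)(1 7)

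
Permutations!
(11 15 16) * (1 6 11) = (1 6 11 15 16) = [0, 6, 2, 3, 4, 5, 11, 7, 8, 9, 10, 15, 12, 13, 14, 16, 1]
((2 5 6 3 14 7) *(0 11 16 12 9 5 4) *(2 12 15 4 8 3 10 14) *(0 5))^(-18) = (0 6)(4 12)(5 9)(7 15)(10 11)(14 16)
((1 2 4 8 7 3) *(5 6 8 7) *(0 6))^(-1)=((0 6 8 5)(1 2 4 7 3))^(-1)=(0 5 8 6)(1 3 7 4 2)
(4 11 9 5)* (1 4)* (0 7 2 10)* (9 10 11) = [7, 4, 11, 3, 9, 1, 6, 2, 8, 5, 0, 10] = (0 7 2 11 10)(1 4 9 5)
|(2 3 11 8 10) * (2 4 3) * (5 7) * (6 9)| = 10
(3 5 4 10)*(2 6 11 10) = (2 6 11 10 3 5 4) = [0, 1, 6, 5, 2, 4, 11, 7, 8, 9, 3, 10]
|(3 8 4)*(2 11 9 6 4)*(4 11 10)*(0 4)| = |(0 4 3 8 2 10)(6 11 9)| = 6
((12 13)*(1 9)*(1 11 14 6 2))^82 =(1 6 11)(2 14 9)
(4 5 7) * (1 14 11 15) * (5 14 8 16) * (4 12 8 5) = [0, 5, 2, 3, 14, 7, 6, 12, 16, 9, 10, 15, 8, 13, 11, 1, 4] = (1 5 7 12 8 16 4 14 11 15)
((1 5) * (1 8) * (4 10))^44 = (10)(1 8 5)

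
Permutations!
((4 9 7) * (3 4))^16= (9)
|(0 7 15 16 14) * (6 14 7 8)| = 12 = |(0 8 6 14)(7 15 16)|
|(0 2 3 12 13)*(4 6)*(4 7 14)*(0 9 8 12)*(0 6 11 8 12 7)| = 60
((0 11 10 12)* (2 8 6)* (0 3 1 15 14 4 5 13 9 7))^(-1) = ((0 11 10 12 3 1 15 14 4 5 13 9 7)(2 8 6))^(-1) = (0 7 9 13 5 4 14 15 1 3 12 10 11)(2 6 8)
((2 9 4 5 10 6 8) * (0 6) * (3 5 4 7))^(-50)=(0 9 10 2 5 8 3 6 7)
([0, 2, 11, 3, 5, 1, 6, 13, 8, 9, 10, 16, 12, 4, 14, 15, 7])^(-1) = [0, 5, 1, 3, 13, 4, 6, 16, 8, 9, 10, 2, 12, 7, 14, 15, 11]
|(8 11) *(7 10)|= |(7 10)(8 11)|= 2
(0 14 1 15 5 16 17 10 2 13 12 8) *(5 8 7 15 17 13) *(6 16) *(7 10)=(0 14 1 17 7 15 8)(2 5 6 16 13 12 10)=[14, 17, 5, 3, 4, 6, 16, 15, 0, 9, 2, 11, 10, 12, 1, 8, 13, 7]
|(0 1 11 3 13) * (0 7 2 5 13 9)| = 20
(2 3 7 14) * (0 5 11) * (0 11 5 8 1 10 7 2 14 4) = (14)(0 8 1 10 7 4)(2 3) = [8, 10, 3, 2, 0, 5, 6, 4, 1, 9, 7, 11, 12, 13, 14]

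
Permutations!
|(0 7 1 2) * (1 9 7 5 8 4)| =6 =|(0 5 8 4 1 2)(7 9)|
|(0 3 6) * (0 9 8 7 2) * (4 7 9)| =6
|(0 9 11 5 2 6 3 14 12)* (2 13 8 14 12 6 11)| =|(0 9 2 11 5 13 8 14 6 3 12)| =11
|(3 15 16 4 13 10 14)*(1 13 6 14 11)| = 12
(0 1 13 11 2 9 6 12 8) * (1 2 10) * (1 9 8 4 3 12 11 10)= (0 2 8)(1 13 10 9 6 11)(3 12 4)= [2, 13, 8, 12, 3, 5, 11, 7, 0, 6, 9, 1, 4, 10]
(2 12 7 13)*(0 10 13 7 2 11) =[10, 1, 12, 3, 4, 5, 6, 7, 8, 9, 13, 0, 2, 11] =(0 10 13 11)(2 12)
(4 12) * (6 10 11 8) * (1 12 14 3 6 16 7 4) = (1 12)(3 6 10 11 8 16 7 4 14) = [0, 12, 2, 6, 14, 5, 10, 4, 16, 9, 11, 8, 1, 13, 3, 15, 7]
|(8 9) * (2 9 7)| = |(2 9 8 7)| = 4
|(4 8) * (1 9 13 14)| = |(1 9 13 14)(4 8)| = 4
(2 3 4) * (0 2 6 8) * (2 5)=(0 5 2 3 4 6 8)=[5, 1, 3, 4, 6, 2, 8, 7, 0]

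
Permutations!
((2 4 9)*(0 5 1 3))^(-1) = (0 3 1 5)(2 9 4)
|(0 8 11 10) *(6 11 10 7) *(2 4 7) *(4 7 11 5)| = 6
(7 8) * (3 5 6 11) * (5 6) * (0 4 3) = (0 4 3 6 11)(7 8) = [4, 1, 2, 6, 3, 5, 11, 8, 7, 9, 10, 0]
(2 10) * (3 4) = [0, 1, 10, 4, 3, 5, 6, 7, 8, 9, 2] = (2 10)(3 4)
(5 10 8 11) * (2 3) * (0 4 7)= (0 4 7)(2 3)(5 10 8 11)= [4, 1, 3, 2, 7, 10, 6, 0, 11, 9, 8, 5]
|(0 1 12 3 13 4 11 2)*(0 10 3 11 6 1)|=9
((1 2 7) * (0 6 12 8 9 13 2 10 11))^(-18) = ((0 6 12 8 9 13 2 7 1 10 11))^(-18) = (0 9 1 6 13 10 12 2 11 8 7)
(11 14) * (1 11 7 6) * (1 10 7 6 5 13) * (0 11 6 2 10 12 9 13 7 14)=(0 11)(1 6 12 9 13)(2 10 14)(5 7)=[11, 6, 10, 3, 4, 7, 12, 5, 8, 13, 14, 0, 9, 1, 2]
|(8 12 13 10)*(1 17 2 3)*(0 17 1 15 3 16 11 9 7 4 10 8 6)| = |(0 17 2 16 11 9 7 4 10 6)(3 15)(8 12 13)| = 30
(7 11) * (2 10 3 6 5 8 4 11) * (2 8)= [0, 1, 10, 6, 11, 2, 5, 8, 4, 9, 3, 7]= (2 10 3 6 5)(4 11 7 8)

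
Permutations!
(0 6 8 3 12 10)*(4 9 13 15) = (0 6 8 3 12 10)(4 9 13 15) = [6, 1, 2, 12, 9, 5, 8, 7, 3, 13, 0, 11, 10, 15, 14, 4]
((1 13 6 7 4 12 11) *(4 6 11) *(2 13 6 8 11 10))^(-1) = ((1 6 7 8 11)(2 13 10)(4 12))^(-1) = (1 11 8 7 6)(2 10 13)(4 12)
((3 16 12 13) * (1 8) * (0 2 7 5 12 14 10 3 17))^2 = (0 7 12 17 2 5 13)(3 14)(10 16)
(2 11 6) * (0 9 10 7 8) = (0 9 10 7 8)(2 11 6) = [9, 1, 11, 3, 4, 5, 2, 8, 0, 10, 7, 6]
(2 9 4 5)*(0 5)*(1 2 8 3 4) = (0 5 8 3 4)(1 2 9) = [5, 2, 9, 4, 0, 8, 6, 7, 3, 1]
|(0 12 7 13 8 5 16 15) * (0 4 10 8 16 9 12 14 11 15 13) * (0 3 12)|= |(0 14 11 15 4 10 8 5 9)(3 12 7)(13 16)|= 18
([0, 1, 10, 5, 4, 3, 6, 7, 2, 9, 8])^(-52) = [0, 1, 8, 3, 4, 5, 6, 7, 10, 9, 2]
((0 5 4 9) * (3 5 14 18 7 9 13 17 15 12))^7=(0 18 9 14 7)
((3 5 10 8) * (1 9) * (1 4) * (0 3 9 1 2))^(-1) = (0 2 4 9 8 10 5 3)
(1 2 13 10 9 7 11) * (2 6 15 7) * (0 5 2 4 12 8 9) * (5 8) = (0 8 9 4 12 5 2 13 10)(1 6 15 7 11) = [8, 6, 13, 3, 12, 2, 15, 11, 9, 4, 0, 1, 5, 10, 14, 7]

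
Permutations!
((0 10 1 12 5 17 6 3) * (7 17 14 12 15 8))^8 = (0 3 6 17 7 8 15 1 10)(5 12 14)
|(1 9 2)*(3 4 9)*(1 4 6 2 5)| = 7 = |(1 3 6 2 4 9 5)|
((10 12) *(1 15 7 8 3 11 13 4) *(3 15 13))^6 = ((1 13 4)(3 11)(7 8 15)(10 12))^6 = (15)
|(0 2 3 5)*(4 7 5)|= |(0 2 3 4 7 5)|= 6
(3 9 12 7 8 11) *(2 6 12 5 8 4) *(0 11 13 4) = [11, 1, 6, 9, 2, 8, 12, 0, 13, 5, 10, 3, 7, 4] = (0 11 3 9 5 8 13 4 2 6 12 7)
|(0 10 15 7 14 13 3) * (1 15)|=|(0 10 1 15 7 14 13 3)|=8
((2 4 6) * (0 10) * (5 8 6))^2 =(10)(2 5 6 4 8)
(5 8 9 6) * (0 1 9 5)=(0 1 9 6)(5 8)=[1, 9, 2, 3, 4, 8, 0, 7, 5, 6]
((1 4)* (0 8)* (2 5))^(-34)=((0 8)(1 4)(2 5))^(-34)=(8)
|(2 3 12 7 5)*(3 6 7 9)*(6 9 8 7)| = 7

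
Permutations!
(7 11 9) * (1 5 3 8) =(1 5 3 8)(7 11 9) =[0, 5, 2, 8, 4, 3, 6, 11, 1, 7, 10, 9]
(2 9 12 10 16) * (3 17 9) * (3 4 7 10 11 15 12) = (2 4 7 10 16)(3 17 9)(11 15 12) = [0, 1, 4, 17, 7, 5, 6, 10, 8, 3, 16, 15, 11, 13, 14, 12, 2, 9]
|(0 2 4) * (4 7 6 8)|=6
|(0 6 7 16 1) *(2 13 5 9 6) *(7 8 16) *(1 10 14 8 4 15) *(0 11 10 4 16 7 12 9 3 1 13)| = |(0 2)(1 11 10 14 8 7 12 9 6 16 4 15 13 5 3)| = 30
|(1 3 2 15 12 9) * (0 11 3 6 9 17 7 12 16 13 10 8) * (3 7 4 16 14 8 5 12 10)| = 15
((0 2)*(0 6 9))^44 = (9)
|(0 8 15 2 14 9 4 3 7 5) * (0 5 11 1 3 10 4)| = 12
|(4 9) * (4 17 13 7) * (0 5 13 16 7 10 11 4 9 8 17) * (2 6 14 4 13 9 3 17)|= 60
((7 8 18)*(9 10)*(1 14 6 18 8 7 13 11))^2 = (1 6 13)(11 14 18)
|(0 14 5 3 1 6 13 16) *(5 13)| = 4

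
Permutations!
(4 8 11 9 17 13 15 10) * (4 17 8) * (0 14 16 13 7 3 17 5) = (0 14 16 13 15 10 5)(3 17 7)(8 11 9) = [14, 1, 2, 17, 4, 0, 6, 3, 11, 8, 5, 9, 12, 15, 16, 10, 13, 7]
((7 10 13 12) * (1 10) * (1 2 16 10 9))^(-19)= (1 9)(2 7 12 13 10 16)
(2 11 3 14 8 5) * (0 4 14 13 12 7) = [4, 1, 11, 13, 14, 2, 6, 0, 5, 9, 10, 3, 7, 12, 8] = (0 4 14 8 5 2 11 3 13 12 7)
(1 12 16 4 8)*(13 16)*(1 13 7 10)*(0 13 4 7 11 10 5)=(0 13 16 7 5)(1 12 11 10)(4 8)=[13, 12, 2, 3, 8, 0, 6, 5, 4, 9, 1, 10, 11, 16, 14, 15, 7]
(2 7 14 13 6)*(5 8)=(2 7 14 13 6)(5 8)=[0, 1, 7, 3, 4, 8, 2, 14, 5, 9, 10, 11, 12, 6, 13]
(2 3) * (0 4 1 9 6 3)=(0 4 1 9 6 3 2)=[4, 9, 0, 2, 1, 5, 3, 7, 8, 6]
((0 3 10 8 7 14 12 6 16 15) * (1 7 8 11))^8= (0 6 7 10 15 12 1 3 16 14 11)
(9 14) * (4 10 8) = (4 10 8)(9 14) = [0, 1, 2, 3, 10, 5, 6, 7, 4, 14, 8, 11, 12, 13, 9]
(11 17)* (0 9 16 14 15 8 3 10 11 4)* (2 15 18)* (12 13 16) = (0 9 12 13 16 14 18 2 15 8 3 10 11 17 4) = [9, 1, 15, 10, 0, 5, 6, 7, 3, 12, 11, 17, 13, 16, 18, 8, 14, 4, 2]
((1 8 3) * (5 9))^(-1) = (1 3 8)(5 9)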